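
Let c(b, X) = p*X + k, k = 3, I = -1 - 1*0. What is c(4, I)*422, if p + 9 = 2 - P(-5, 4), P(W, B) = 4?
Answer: 5908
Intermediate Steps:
I = -1 (I = -1 + 0 = -1)
p = -11 (p = -9 + (2 - 1*4) = -9 + (2 - 4) = -9 - 2 = -11)
c(b, X) = 3 - 11*X (c(b, X) = -11*X + 3 = 3 - 11*X)
c(4, I)*422 = (3 - 11*(-1))*422 = (3 + 11)*422 = 14*422 = 5908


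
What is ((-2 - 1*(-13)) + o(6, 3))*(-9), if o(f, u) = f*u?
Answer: -261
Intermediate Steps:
((-2 - 1*(-13)) + o(6, 3))*(-9) = ((-2 - 1*(-13)) + 6*3)*(-9) = ((-2 + 13) + 18)*(-9) = (11 + 18)*(-9) = 29*(-9) = -261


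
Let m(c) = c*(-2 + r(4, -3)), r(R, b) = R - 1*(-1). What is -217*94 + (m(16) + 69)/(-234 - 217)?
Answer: -9199615/451 ≈ -20398.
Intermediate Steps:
r(R, b) = 1 + R (r(R, b) = R + 1 = 1 + R)
m(c) = 3*c (m(c) = c*(-2 + (1 + 4)) = c*(-2 + 5) = c*3 = 3*c)
-217*94 + (m(16) + 69)/(-234 - 217) = -217*94 + (3*16 + 69)/(-234 - 217) = -20398 + (48 + 69)/(-451) = -20398 + 117*(-1/451) = -20398 - 117/451 = -9199615/451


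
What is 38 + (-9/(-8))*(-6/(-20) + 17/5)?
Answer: 3373/80 ≈ 42.162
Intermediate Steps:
38 + (-9/(-8))*(-6/(-20) + 17/5) = 38 + (-9*(-⅛))*(-6*(-1/20) + 17*(⅕)) = 38 + 9*(3/10 + 17/5)/8 = 38 + (9/8)*(37/10) = 38 + 333/80 = 3373/80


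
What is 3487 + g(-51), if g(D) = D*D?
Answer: 6088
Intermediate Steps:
g(D) = D²
3487 + g(-51) = 3487 + (-51)² = 3487 + 2601 = 6088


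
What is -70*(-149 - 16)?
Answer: 11550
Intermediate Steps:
-70*(-149 - 16) = -70*(-165) = 11550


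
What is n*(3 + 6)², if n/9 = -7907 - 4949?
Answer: -9372024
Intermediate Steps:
n = -115704 (n = 9*(-7907 - 4949) = 9*(-12856) = -115704)
n*(3 + 6)² = -115704*(3 + 6)² = -115704*9² = -115704*81 = -9372024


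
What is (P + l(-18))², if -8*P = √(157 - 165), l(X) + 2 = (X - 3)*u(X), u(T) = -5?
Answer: (412 - I*√2)²/16 ≈ 10609.0 - 72.832*I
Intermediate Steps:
l(X) = 13 - 5*X (l(X) = -2 + (X - 3)*(-5) = -2 + (-3 + X)*(-5) = -2 + (15 - 5*X) = 13 - 5*X)
P = -I*√2/4 (P = -√(157 - 165)/8 = -I*√2/4 ≈ -0.35355*I)
(P + l(-18))² = (-I*√2/4 + (13 - 5*(-18)))² = (-I*√2/4 + (13 + 90))² = (-I*√2/4 + 103)² = (103 - I*√2/4)²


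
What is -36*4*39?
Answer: -5616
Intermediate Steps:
-36*4*39 = -144*39 = -5616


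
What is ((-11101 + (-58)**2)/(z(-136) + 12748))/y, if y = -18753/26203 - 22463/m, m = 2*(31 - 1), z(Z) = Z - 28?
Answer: 3040989165/1855269089674 ≈ 0.0016391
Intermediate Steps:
z(Z) = -28 + Z
m = 60 (m = 2*30 = 60)
y = -589723169/1572180 (y = -18753/26203 - 22463/60 = -589723169/1572180 ≈ -375.10)
((-11101 + (-58)**2)/(z(-136) + 12748))/y = ((-11101 + (-58)**2)/((-28 - 136) + 12748))/(-589723169/1572180) = ((-11101 + 3364)/(-164 + 12748))*(-1572180/589723169) = -7737/12584*(-1572180/589723169) = 3040989165/1855269089674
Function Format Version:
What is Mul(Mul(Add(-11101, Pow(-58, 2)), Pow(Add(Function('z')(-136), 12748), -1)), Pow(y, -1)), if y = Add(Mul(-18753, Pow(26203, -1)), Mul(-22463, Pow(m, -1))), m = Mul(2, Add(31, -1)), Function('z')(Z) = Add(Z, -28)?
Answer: Rational(3040989165, 1855269089674) ≈ 0.0016391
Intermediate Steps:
Function('z')(Z) = Add(-28, Z)
m = 60 (m = Mul(2, 30) = 60)
y = Rational(-589723169, 1572180) (y = Add(Mul(-18753, Pow(26203, -1)), Mul(-22463, Pow(60, -1))) = Add(Mul(-18753, Rational(1, 26203)), Mul(-22463, Rational(1, 60))) = Add(Rational(-18753, 26203), Rational(-22463, 60)) = Rational(-589723169, 1572180) ≈ -375.10)
Mul(Mul(Add(-11101, Pow(-58, 2)), Pow(Add(Function('z')(-136), 12748), -1)), Pow(y, -1)) = Mul(Mul(Add(-11101, Pow(-58, 2)), Pow(Add(Add(-28, -136), 12748), -1)), Pow(Rational(-589723169, 1572180), -1)) = Mul(Mul(Add(-11101, 3364), Pow(Add(-164, 12748), -1)), Rational(-1572180, 589723169)) = Mul(Mul(-7737, Pow(12584, -1)), Rational(-1572180, 589723169)) = Mul(Mul(-7737, Rational(1, 12584)), Rational(-1572180, 589723169)) = Mul(Rational(-7737, 12584), Rational(-1572180, 589723169)) = Rational(3040989165, 1855269089674)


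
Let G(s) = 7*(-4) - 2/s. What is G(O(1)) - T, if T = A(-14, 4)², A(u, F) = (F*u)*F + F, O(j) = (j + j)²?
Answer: -96857/2 ≈ -48429.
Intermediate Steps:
O(j) = 4*j² (O(j) = (2*j)² = 4*j²)
A(u, F) = F + u*F² (A(u, F) = u*F² + F = F + u*F²)
G(s) = -28 - 2/s
T = 48400 (T = (4*(1 + 4*(-14)))² = (4*(1 - 56))² = (4*(-55))² = (-220)² = 48400)
G(O(1)) - T = (-28 - 2/(4*1²)) - 1*48400 = (-28 - 2/(4*1)) - 48400 = (-28 - 2/4) - 48400 = (-28 - 2*¼) - 48400 = (-28 - ½) - 48400 = -57/2 - 48400 = -96857/2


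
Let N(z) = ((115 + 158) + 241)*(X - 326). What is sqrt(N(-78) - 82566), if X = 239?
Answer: 2*I*sqrt(31821) ≈ 356.77*I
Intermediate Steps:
N(z) = -44718 (N(z) = ((115 + 158) + 241)*(239 - 326) = (273 + 241)*(-87) = 514*(-87) = -44718)
sqrt(N(-78) - 82566) = sqrt(-44718 - 82566) = sqrt(-127284) = 2*I*sqrt(31821)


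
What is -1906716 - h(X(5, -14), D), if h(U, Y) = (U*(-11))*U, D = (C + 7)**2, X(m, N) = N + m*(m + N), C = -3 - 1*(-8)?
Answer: -1868425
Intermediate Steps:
C = 5 (C = -3 + 8 = 5)
X(m, N) = N + m*(N + m)
D = 144 (D = (5 + 7)**2 = 12**2 = 144)
h(U, Y) = -11*U**2 (h(U, Y) = (-11*U)*U = -11*U**2)
-1906716 - h(X(5, -14), D) = -1906716 - (-11)*(-14 + 5**2 - 14*5)**2 = -1906716 - (-11)*(-14 + 25 - 70)**2 = -1906716 - (-11)*(-59)**2 = -1906716 - (-11)*3481 = -1906716 - 1*(-38291) = -1906716 + 38291 = -1868425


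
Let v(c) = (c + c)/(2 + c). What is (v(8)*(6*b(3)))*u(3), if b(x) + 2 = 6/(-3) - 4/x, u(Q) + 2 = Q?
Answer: -256/5 ≈ -51.200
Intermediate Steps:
u(Q) = -2 + Q
v(c) = 2*c/(2 + c) (v(c) = (2*c)/(2 + c) = 2*c/(2 + c))
b(x) = -4 - 4/x (b(x) = -2 + (6/(-3) - 4/x) = -2 + (6*(-1/3) - 4/x) = -2 + (-2 - 4/x) = -4 - 4/x)
(v(8)*(6*b(3)))*u(3) = ((2*8/(2 + 8))*(6*(-4 - 4/3)))*(-2 + 3) = ((2*8/10)*(6*(-4 - 4*1/3)))*1 = ((2*8*(1/10))*(6*(-4 - 4/3)))*1 = (8*(6*(-16/3))/5)*1 = ((8/5)*(-32))*1 = -256/5*1 = -256/5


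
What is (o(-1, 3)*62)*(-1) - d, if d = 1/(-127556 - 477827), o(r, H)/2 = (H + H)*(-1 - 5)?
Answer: 2702429713/605383 ≈ 4464.0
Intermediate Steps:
o(r, H) = -24*H (o(r, H) = 2*((H + H)*(-1 - 5)) = 2*((2*H)*(-6)) = 2*(-12*H) = -24*H)
d = -1/605383 (d = 1/(-605383) = -1/605383 ≈ -1.6518e-6)
(o(-1, 3)*62)*(-1) - d = (-24*3*62)*(-1) - 1*(-1/605383) = -72*62*(-1) + 1/605383 = -4464*(-1) + 1/605383 = 4464 + 1/605383 = 2702429713/605383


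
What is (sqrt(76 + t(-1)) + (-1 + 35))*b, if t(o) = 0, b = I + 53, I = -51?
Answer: 68 + 4*sqrt(19) ≈ 85.436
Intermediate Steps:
b = 2 (b = -51 + 53 = 2)
(sqrt(76 + t(-1)) + (-1 + 35))*b = (sqrt(76 + 0) + (-1 + 35))*2 = (sqrt(76) + 34)*2 = (2*sqrt(19) + 34)*2 = (34 + 2*sqrt(19))*2 = 68 + 4*sqrt(19)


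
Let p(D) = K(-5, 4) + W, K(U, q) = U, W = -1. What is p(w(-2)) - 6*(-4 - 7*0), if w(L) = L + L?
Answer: 18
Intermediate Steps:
w(L) = 2*L
p(D) = -6 (p(D) = -5 - 1 = -6)
p(w(-2)) - 6*(-4 - 7*0) = -6 - 6*(-4 - 7*0) = -6 - 6*(-4 + 0) = -6 - 6*(-4) = -6 + 24 = 18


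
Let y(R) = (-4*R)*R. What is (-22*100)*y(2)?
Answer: 35200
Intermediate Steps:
y(R) = -4*R**2
(-22*100)*y(2) = (-22*100)*(-4*2**2) = -(-8800)*4 = -2200*(-16) = 35200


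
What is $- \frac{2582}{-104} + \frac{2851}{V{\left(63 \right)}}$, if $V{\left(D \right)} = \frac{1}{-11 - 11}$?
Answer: $- \frac{3260253}{52} \approx -62697.0$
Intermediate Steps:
$V{\left(D \right)} = - \frac{1}{22}$ ($V{\left(D \right)} = \frac{1}{-22} = - \frac{1}{22}$)
$- \frac{2582}{-104} + \frac{2851}{V{\left(63 \right)}} = - \frac{2582}{-104} + \frac{2851}{- \frac{1}{22}} = \left(-2582\right) \left(- \frac{1}{104}\right) + 2851 \left(-22\right) = \frac{1291}{52} - 62722 = - \frac{3260253}{52}$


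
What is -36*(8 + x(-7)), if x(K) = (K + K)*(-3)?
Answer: -1800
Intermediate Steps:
x(K) = -6*K (x(K) = (2*K)*(-3) = -6*K)
-36*(8 + x(-7)) = -36*(8 - 6*(-7)) = -36*(8 + 42) = -36*50 = -1800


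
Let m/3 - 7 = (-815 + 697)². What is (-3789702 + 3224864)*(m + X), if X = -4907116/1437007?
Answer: -33919610023692530/1437007 ≈ -2.3604e+10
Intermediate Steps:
m = 41793 (m = 21 + 3*(-815 + 697)² = 21 + 3*(-118)² = 21 + 3*13924 = 21 + 41772 = 41793)
X = -4907116/1437007 (X = -4907116*1/1437007 = -4907116/1437007 ≈ -3.4148)
(-3789702 + 3224864)*(m + X) = (-3789702 + 3224864)*(41793 - 4907116/1437007) = -564838*60051926435/1437007 = -33919610023692530/1437007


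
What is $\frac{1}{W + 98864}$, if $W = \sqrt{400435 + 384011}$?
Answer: $\frac{49432}{4886653025} - \frac{\sqrt{784446}}{9773306050} \approx 1.0025 \cdot 10^{-5}$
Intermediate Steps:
$W = \sqrt{784446} \approx 885.69$
$\frac{1}{W + 98864} = \frac{1}{\sqrt{784446} + 98864} = \frac{1}{98864 + \sqrt{784446}}$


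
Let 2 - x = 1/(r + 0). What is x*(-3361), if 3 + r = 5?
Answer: -10083/2 ≈ -5041.5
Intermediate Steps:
r = 2 (r = -3 + 5 = 2)
x = 3/2 (x = 2 - 1/(2 + 0) = 2 - 1/2 = 3/2 ≈ 1.5000)
x*(-3361) = (3/2)*(-3361) = -10083/2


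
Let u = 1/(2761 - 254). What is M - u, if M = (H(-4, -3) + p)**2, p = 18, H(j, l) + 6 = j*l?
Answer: 1444031/2507 ≈ 576.00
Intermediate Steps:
H(j, l) = -6 + j*l
u = 1/2507 ≈ 0.00039888
M = 576 (M = ((-6 - 4*(-3)) + 18)**2 = ((-6 + 12) + 18)**2 = (6 + 18)**2 = 24**2 = 576)
M - u = 576 - 1*1/2507 = 576 - 1/2507 = 1444031/2507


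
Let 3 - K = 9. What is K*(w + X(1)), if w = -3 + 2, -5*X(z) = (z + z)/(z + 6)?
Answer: 222/35 ≈ 6.3429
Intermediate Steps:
K = -6 (K = 3 - 1*9 = 3 - 9 = -6)
X(z) = -2*z/(5*(6 + z)) (X(z) = -(z + z)/(5*(z + 6)) = -2*z/(5*(6 + z)))
w = -1
K*(w + X(1)) = -6*(-1 - 2*1/(30 + 5*1)) = -6*(-1 - 2*1/(30 + 5)) = -6*(-1 - 2*1/35) = -6*(-1 - 2*1*1/35) = -6*(-1 - 2/35) = -6*(-37/35) = 222/35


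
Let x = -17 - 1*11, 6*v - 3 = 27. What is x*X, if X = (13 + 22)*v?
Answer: -4900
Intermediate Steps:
v = 5 (v = 1/2 + (1/6)*27 = 1/2 + 9/2 = 5)
x = -28 (x = -17 - 11 = -28)
X = 175 (X = (13 + 22)*5 = 35*5 = 175)
x*X = -28*175 = -4900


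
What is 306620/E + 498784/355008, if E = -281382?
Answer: 54681053/173425106 ≈ 0.31530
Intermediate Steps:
306620/E + 498784/355008 = 306620/(-281382) + 498784/355008 = 306620*(-1/281382) + 498784*(1/355008) = -153310/140691 + 15587/11094 = 54681053/173425106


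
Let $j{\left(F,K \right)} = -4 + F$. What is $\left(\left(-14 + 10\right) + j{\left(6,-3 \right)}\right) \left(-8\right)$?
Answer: $16$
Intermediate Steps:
$\left(\left(-14 + 10\right) + j{\left(6,-3 \right)}\right) \left(-8\right) = \left(\left(-14 + 10\right) + \left(-4 + 6\right)\right) \left(-8\right) = \left(-4 + 2\right) \left(-8\right) = \left(-2\right) \left(-8\right) = 16$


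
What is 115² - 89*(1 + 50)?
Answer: 8686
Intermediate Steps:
115² - 89*(1 + 50) = 13225 - 89*51 = 13225 - 4539 = 8686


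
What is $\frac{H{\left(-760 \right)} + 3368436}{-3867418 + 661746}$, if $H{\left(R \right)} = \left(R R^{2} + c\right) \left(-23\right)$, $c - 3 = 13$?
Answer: $- \frac{2524954017}{801418} \approx -3150.6$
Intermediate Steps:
$c = 16$ ($c = 3 + 13 = 16$)
$H{\left(R \right)} = -368 - 23 R^{3}$ ($H{\left(R \right)} = \left(R R^{2} + 16\right) \left(-23\right) = \left(R^{3} + 16\right) \left(-23\right) = \left(16 + R^{3}\right) \left(-23\right) = -368 - 23 R^{3}$)
$\frac{H{\left(-760 \right)} + 3368436}{-3867418 + 661746} = \frac{\left(-368 - 23 \left(-760\right)^{3}\right) + 3368436}{-3867418 + 661746} = \frac{\left(-368 - -10096448000\right) + 3368436}{-3205672} = \left(\left(-368 + 10096448000\right) + 3368436\right) \left(- \frac{1}{3205672}\right) = \left(10096447632 + 3368436\right) \left(- \frac{1}{3205672}\right) = 10099816068 \left(- \frac{1}{3205672}\right) = - \frac{2524954017}{801418}$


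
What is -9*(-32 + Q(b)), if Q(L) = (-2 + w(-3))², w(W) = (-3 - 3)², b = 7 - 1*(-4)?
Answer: -10116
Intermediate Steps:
b = 11 (b = 7 + 4 = 11)
w(W) = 36 (w(W) = (-6)² = 36)
Q(L) = 1156 (Q(L) = (-2 + 36)² = 34² = 1156)
-9*(-32 + Q(b)) = -9*(-32 + 1156) = -9*1124 = -10116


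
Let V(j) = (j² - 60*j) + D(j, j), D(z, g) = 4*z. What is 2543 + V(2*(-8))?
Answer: 3695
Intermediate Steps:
V(j) = j² - 56*j (V(j) = (j² - 60*j) + 4*j = j² - 56*j)
2543 + V(2*(-8)) = 2543 + (2*(-8))*(-56 + 2*(-8)) = 2543 - 16*(-56 - 16) = 2543 - 16*(-72) = 2543 + 1152 = 3695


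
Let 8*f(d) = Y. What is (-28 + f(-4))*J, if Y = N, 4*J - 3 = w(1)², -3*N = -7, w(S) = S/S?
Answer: -665/24 ≈ -27.708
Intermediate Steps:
w(S) = 1
N = 7/3 (N = -⅓*(-7) = 7/3 ≈ 2.3333)
J = 1 (J = ¾ + (¼)*1² = ¾ + (¼)*1 = ¾ + ¼ = 1)
Y = 7/3 ≈ 2.3333
f(d) = 7/24 (f(d) = (⅛)*(7/3) = 7/24)
(-28 + f(-4))*J = (-28 + 7/24)*1 = -665/24*1 = -665/24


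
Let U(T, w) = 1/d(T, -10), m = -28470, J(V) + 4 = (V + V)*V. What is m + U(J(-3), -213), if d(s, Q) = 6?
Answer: -170819/6 ≈ -28470.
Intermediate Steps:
J(V) = -4 + 2*V² (J(V) = -4 + (V + V)*V = -4 + (2*V)*V = -4 + 2*V²)
U(T, w) = ⅙ (U(T, w) = 1/6 = ⅙)
m + U(J(-3), -213) = -28470 + ⅙ = -170819/6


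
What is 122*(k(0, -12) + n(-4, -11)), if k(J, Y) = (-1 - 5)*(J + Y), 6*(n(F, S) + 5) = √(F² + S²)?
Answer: 8174 + 61*√137/3 ≈ 8412.0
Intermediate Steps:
n(F, S) = -5 + √(F² + S²)/6
k(J, Y) = -6*J - 6*Y (k(J, Y) = -6*(J + Y) = -6*J - 6*Y)
122*(k(0, -12) + n(-4, -11)) = 122*((-6*0 - 6*(-12)) + (-5 + √((-4)² + (-11)²)/6)) = 122*((0 + 72) + (-5 + √(16 + 121)/6)) = 122*(72 + (-5 + √137/6)) = 122*(67 + √137/6) = 8174 + 61*√137/3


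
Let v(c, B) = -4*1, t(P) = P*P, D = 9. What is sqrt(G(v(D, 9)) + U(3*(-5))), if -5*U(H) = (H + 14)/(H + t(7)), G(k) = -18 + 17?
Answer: 13*I*sqrt(170)/170 ≈ 0.99705*I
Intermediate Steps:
t(P) = P**2
v(c, B) = -4
G(k) = -1
U(H) = -(14 + H)/(5*(49 + H)) (U(H) = -(H + 14)/(5*(H + 7**2)) = -(14 + H)/(5*(H + 49)) = -(14 + H)/(5*(49 + H)))
sqrt(G(v(D, 9)) + U(3*(-5))) = sqrt(-1 + (-14 - 3*(-5))/(5*(49 + 3*(-5)))) = sqrt(-1 + (-14 - 1*(-15))/(5*(49 - 15))) = sqrt(-1 + (1/5)*(-14 + 15)/34) = sqrt(-1 + (1/5)*(1/34)*1) = sqrt(-1 + 1/170) = sqrt(-169/170) = 13*I*sqrt(170)/170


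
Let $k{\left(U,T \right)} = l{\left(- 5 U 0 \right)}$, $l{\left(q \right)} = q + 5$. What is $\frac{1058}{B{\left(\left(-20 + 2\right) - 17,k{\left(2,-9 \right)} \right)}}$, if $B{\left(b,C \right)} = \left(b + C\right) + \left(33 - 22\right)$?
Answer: $- \frac{1058}{19} \approx -55.684$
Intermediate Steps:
$l{\left(q \right)} = 5 + q$
$k{\left(U,T \right)} = 5$ ($k{\left(U,T \right)} = 5 + - 5 U 0 = 5 + 0 = 5$)
$B{\left(b,C \right)} = 11 + C + b$ ($B{\left(b,C \right)} = \left(C + b\right) + \left(33 - 22\right) = \left(C + b\right) + 11 = 11 + C + b$)
$\frac{1058}{B{\left(\left(-20 + 2\right) - 17,k{\left(2,-9 \right)} \right)}} = \frac{1058}{11 + 5 + \left(\left(-20 + 2\right) - 17\right)} = \frac{1058}{11 + 5 - 35} = \frac{1058}{-19} = 1058 \left(- \frac{1}{19}\right) = - \frac{1058}{19}$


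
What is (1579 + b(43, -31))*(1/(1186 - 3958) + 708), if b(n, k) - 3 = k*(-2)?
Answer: 268872775/231 ≈ 1.1640e+6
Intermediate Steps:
b(n, k) = 3 - 2*k (b(n, k) = 3 + k*(-2) = 3 - 2*k)
(1579 + b(43, -31))*(1/(1186 - 3958) + 708) = (1579 + (3 - 2*(-31)))*(1/(1186 - 3958) + 708) = (1579 + (3 + 62))*(1/(-2772) + 708) = (1579 + 65)*(-1/2772 + 708) = 1644*(1962575/2772) = 268872775/231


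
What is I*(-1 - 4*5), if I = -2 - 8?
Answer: 210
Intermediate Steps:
I = -10
I*(-1 - 4*5) = -10*(-1 - 4*5) = -10*(-1 - 20) = -10*(-21) = 210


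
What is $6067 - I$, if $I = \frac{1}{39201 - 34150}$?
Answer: $\frac{30644416}{5051} \approx 6067.0$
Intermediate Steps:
$I = \frac{1}{5051} \approx 0.00019798$
$6067 - I = 6067 - \frac{1}{5051} = \frac{30644416}{5051}$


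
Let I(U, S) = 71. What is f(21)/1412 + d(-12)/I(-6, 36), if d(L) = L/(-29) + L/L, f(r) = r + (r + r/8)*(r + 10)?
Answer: 12872729/23258464 ≈ 0.55346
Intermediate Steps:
f(r) = r + 9*r*(10 + r)/8 (f(r) = r + (r + r*(⅛))*(10 + r) = r + (r + r/8)*(10 + r) = r + (9*r/8)*(10 + r) = r + 9*r*(10 + r)/8)
d(L) = 1 - L/29 (d(L) = L*(-1/29) + 1 = -L/29 + 1 = 1 - L/29)
f(21)/1412 + d(-12)/I(-6, 36) = ((⅛)*21*(98 + 9*21))/1412 + (1 - 1/29*(-12))/71 = ((⅛)*21*(98 + 189))*(1/1412) + (1 + 12/29)*(1/71) = ((⅛)*21*287)*(1/1412) + (41/29)*(1/71) = (6027/8)*(1/1412) + 41/2059 = 6027/11296 + 41/2059 = 12872729/23258464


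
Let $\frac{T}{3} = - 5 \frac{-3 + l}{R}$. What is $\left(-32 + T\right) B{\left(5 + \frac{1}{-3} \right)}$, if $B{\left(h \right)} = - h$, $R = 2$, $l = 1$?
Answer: $\frac{238}{3} \approx 79.333$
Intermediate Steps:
$T = 15$ ($T = 3 \left(- 5 \frac{-3 + 1}{2}\right) = 3 \left(- 5 \left(\left(-2\right) \frac{1}{2}\right)\right) = 3 \left(\left(-5\right) \left(-1\right)\right) = 3 \cdot 5 = 15$)
$\left(-32 + T\right) B{\left(5 + \frac{1}{-3} \right)} = \left(-32 + 15\right) \left(- (5 + \frac{1}{-3})\right) = - 17 \left(- (5 - \frac{1}{3})\right) = - 17 \left(\left(-1\right) \frac{14}{3}\right) = \left(-17\right) \left(- \frac{14}{3}\right) = \frac{238}{3}$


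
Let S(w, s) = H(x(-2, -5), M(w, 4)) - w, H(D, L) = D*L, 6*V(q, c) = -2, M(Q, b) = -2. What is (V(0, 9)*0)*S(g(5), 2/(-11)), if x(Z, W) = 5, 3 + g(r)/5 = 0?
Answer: 0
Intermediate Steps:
g(r) = -15 (g(r) = -15 + 5*0 = -15 + 0 = -15)
V(q, c) = -⅓ (V(q, c) = (⅙)*(-2) = -⅓)
S(w, s) = -10 - w (S(w, s) = 5*(-2) - w = -10 - w)
(V(0, 9)*0)*S(g(5), 2/(-11)) = (-⅓*0)*(-10 - 1*(-15)) = 0*(-10 + 15) = 0*5 = 0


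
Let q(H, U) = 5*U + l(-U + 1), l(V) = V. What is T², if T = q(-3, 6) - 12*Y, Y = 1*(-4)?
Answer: 5329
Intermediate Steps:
Y = -4
q(H, U) = 1 + 4*U (q(H, U) = 5*U + (-U + 1) = 5*U + (1 - U) = 1 + 4*U)
T = 73 (T = (1 + 4*6) - 12*(-4) = (1 + 24) + 48 = 25 + 48 = 73)
T² = 73² = 5329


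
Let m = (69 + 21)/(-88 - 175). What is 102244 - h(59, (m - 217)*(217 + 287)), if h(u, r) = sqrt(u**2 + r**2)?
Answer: 102244 - 5*sqrt(33198680751601)/263 ≈ -7296.5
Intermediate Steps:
m = -90/263 (m = 90/(-263) = 90*(-1/263) = -90/263 ≈ -0.34221)
h(u, r) = sqrt(r**2 + u**2)
102244 - h(59, (m - 217)*(217 + 287)) = 102244 - sqrt(((-90/263 - 217)*(217 + 287))**2 + 59**2) = 102244 - sqrt((-57161/263*504)**2 + 3481) = 102244 - sqrt((-28809144/263)**2 + 3481) = 102244 - sqrt(829966778012736/69169 + 3481) = 102244 - sqrt(829967018790025/69169) = 102244 - 5*sqrt(33198680751601)/263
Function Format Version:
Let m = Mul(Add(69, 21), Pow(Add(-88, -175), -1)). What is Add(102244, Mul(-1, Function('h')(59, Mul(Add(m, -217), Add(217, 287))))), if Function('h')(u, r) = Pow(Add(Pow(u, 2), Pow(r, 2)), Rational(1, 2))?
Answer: Add(102244, Mul(Rational(-5, 263), Pow(33198680751601, Rational(1, 2)))) ≈ -7296.5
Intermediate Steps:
m = Rational(-90, 263) (m = Mul(90, Pow(-263, -1)) = Mul(90, Rational(-1, 263)) = Rational(-90, 263) ≈ -0.34221)
Function('h')(u, r) = Pow(Add(Pow(r, 2), Pow(u, 2)), Rational(1, 2))
Add(102244, Mul(-1, Function('h')(59, Mul(Add(m, -217), Add(217, 287))))) = Add(102244, Mul(-1, Pow(Add(Pow(Mul(Add(Rational(-90, 263), -217), Add(217, 287)), 2), Pow(59, 2)), Rational(1, 2)))) = Add(102244, Mul(-1, Pow(Add(Pow(Mul(Rational(-57161, 263), 504), 2), 3481), Rational(1, 2)))) = Add(102244, Mul(-1, Pow(Add(Pow(Rational(-28809144, 263), 2), 3481), Rational(1, 2)))) = Add(102244, Mul(-1, Pow(Add(Rational(829966778012736, 69169), 3481), Rational(1, 2)))) = Add(102244, Mul(-1, Pow(Rational(829967018790025, 69169), Rational(1, 2)))) = Add(102244, Mul(-1, Mul(Rational(5, 263), Pow(33198680751601, Rational(1, 2))))) = Add(102244, Mul(Rational(-5, 263), Pow(33198680751601, Rational(1, 2))))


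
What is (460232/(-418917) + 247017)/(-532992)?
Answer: -103479160357/223279409664 ≈ -0.46345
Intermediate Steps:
(460232/(-418917) + 247017)/(-532992) = (460232*(-1/418917) + 247017)*(-1/532992) = (-460232/418917 + 247017)*(-1/532992) = (103479160357/418917)*(-1/532992) = -103479160357/223279409664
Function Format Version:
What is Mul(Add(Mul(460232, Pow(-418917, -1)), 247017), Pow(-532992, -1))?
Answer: Rational(-103479160357, 223279409664) ≈ -0.46345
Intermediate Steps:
Mul(Add(Mul(460232, Pow(-418917, -1)), 247017), Pow(-532992, -1)) = Mul(Add(Mul(460232, Rational(-1, 418917)), 247017), Rational(-1, 532992)) = Mul(Add(Rational(-460232, 418917), 247017), Rational(-1, 532992)) = Mul(Rational(103479160357, 418917), Rational(-1, 532992)) = Rational(-103479160357, 223279409664)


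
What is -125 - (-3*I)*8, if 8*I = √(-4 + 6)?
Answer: -125 + 3*√2 ≈ -120.76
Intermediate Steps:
I = √2/8 (I = √(-4 + 6)/8 = √2/8 ≈ 0.17678)
-125 - (-3*I)*8 = -125 - (-3*√2/8)*8 = -125 - (-3)*√2 = -125 + 3*√2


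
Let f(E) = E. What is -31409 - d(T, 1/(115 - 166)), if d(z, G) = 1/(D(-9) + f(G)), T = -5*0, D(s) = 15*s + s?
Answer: -230699054/7345 ≈ -31409.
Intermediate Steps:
D(s) = 16*s
T = 0
d(z, G) = 1/(-144 + G) (d(z, G) = 1/(16*(-9) + G) = 1/(-144 + G))
-31409 - d(T, 1/(115 - 166)) = -31409 - 1/(-144 + 1/(115 - 166)) = -31409 - 1/(-144 + 1/(-51)) = -31409 - 1/(-144 - 1/51) = -31409 - 1/(-7345/51) = -31409 - 1*(-51/7345) = -31409 + 51/7345 = -230699054/7345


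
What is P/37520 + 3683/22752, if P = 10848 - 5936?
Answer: 15621499/53353440 ≈ 0.29279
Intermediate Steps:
P = 4912
P/37520 + 3683/22752 = 4912/37520 + 3683/22752 = 4912*(1/37520) + 3683*(1/22752) = 307/2345 + 3683/22752 = 15621499/53353440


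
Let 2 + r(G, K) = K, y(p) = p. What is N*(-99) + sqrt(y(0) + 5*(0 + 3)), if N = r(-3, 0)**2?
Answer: -396 + sqrt(15) ≈ -392.13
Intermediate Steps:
r(G, K) = -2 + K
N = 4 (N = (-2 + 0)**2 = (-2)**2 = 4)
N*(-99) + sqrt(y(0) + 5*(0 + 3)) = 4*(-99) + sqrt(0 + 5*(0 + 3)) = -396 + sqrt(0 + 5*3) = -396 + sqrt(0 + 15) = -396 + sqrt(15)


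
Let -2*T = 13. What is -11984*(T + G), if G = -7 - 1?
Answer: 173768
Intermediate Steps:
T = -13/2 (T = -1/2*13 = -13/2 ≈ -6.5000)
G = -8
-11984*(T + G) = -11984*(-13/2 - 8) = -11984*(-29/2) = 173768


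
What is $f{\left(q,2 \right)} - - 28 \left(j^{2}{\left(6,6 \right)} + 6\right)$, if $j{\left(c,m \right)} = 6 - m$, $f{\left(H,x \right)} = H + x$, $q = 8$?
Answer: $178$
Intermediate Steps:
$f{\left(q,2 \right)} - - 28 \left(j^{2}{\left(6,6 \right)} + 6\right) = \left(8 + 2\right) - - 28 \left(\left(6 - 6\right)^{2} + 6\right) = 10 - - 28 \left(\left(6 - 6\right)^{2} + 6\right) = 10 - - 28 \left(0^{2} + 6\right) = 10 - - 28 \left(0 + 6\right) = 10 - \left(-28\right) 6 = 10 - -168 = 10 + 168 = 178$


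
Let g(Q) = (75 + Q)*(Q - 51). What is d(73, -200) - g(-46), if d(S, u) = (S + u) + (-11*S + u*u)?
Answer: 41883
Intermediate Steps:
d(S, u) = u + u² - 10*S (d(S, u) = (S + u) + (-11*S + u²) = (S + u) + (u² - 11*S) = u + u² - 10*S)
g(Q) = (-51 + Q)*(75 + Q) (g(Q) = (75 + Q)*(-51 + Q) = (-51 + Q)*(75 + Q))
d(73, -200) - g(-46) = (-200 + (-200)² - 10*73) - (-3825 + (-46)² + 24*(-46)) = (-200 + 40000 - 730) - (-3825 + 2116 - 1104) = 39070 - 1*(-2813) = 39070 + 2813 = 41883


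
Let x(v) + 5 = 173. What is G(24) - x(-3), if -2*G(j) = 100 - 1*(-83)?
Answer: -519/2 ≈ -259.50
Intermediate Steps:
x(v) = 168 (x(v) = -5 + 173 = 168)
G(j) = -183/2 (G(j) = -(100 - 1*(-83))/2 = -(100 + 83)/2 = -½*183 = -183/2)
G(24) - x(-3) = -183/2 - 1*168 = -183/2 - 168 = -519/2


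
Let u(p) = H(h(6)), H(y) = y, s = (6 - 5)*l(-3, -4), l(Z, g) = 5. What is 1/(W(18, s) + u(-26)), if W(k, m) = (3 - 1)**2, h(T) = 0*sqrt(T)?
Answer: 1/4 ≈ 0.25000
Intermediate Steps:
h(T) = 0
s = 5 (s = (6 - 5)*5 = 1*5 = 5)
W(k, m) = 4 (W(k, m) = 2**2 = 4)
u(p) = 0
1/(W(18, s) + u(-26)) = 1/(4 + 0) = 1/4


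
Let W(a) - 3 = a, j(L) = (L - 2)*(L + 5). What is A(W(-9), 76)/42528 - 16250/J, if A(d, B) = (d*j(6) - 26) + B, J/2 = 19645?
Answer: -34974403/83546256 ≈ -0.41862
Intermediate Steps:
j(L) = (-2 + L)*(5 + L)
W(a) = 3 + a
J = 39290 (J = 2*19645 = 39290)
A(d, B) = -26 + B + 44*d (A(d, B) = (d*(-10 + 6² + 3*6) - 26) + B = (d*(-10 + 36 + 18) - 26) + B = (d*44 - 26) + B = (44*d - 26) + B = (-26 + 44*d) + B = -26 + B + 44*d)
A(W(-9), 76)/42528 - 16250/J = (-26 + 76 + 44*(3 - 9))/42528 - 16250/39290 = (-26 + 76 + 44*(-6))*(1/42528) - 16250*1/39290 = (-26 + 76 - 264)*(1/42528) - 1625/3929 = -214*1/42528 - 1625/3929 = -107/21264 - 1625/3929 = -34974403/83546256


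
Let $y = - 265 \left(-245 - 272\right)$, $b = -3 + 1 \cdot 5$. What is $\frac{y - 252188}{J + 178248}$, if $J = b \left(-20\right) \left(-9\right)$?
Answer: $- \frac{115183}{178608} \approx -0.64489$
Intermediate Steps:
$b = 2$ ($b = -3 + 5 = 2$)
$y = 137005$ ($y = \left(-265\right) \left(-517\right) = 137005$)
$J = 360$ ($J = 2 \left(-20\right) \left(-9\right) = \left(-40\right) \left(-9\right) = 360$)
$\frac{y - 252188}{J + 178248} = \frac{137005 - 252188}{360 + 178248} = - \frac{115183}{178608}$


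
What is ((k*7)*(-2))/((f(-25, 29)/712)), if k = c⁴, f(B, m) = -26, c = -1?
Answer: 4984/13 ≈ 383.38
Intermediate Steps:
k = 1 (k = (-1)⁴ = 1)
((k*7)*(-2))/((f(-25, 29)/712)) = ((1*7)*(-2))/((-26/712)) = (7*(-2))/((-26*1/712)) = -14/(-13/356) = -14*(-356/13) = 4984/13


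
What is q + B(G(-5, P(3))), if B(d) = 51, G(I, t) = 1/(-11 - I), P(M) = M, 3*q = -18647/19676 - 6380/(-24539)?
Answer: 24513615613/482829364 ≈ 50.771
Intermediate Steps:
q = -110681951/482829364 (q = (-18647/19676 - 6380/(-24539))/3 = (-18647*1/19676 - 6380*(-1/24539))/3 = (-18647/19676 + 6380/24539)/3 = (⅓)*(-332045853/482829364) = -110681951/482829364 ≈ -0.22924)
q + B(G(-5, P(3))) = -110681951/482829364 + 51 = 24513615613/482829364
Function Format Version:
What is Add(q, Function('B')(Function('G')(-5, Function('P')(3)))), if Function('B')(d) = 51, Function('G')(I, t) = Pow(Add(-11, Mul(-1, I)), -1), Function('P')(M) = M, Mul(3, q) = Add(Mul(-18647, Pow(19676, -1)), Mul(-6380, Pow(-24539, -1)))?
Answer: Rational(24513615613, 482829364) ≈ 50.771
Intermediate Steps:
q = Rational(-110681951, 482829364) (q = Mul(Rational(1, 3), Add(Mul(-18647, Pow(19676, -1)), Mul(-6380, Pow(-24539, -1)))) = Mul(Rational(1, 3), Add(Mul(-18647, Rational(1, 19676)), Mul(-6380, Rational(-1, 24539)))) = Mul(Rational(1, 3), Add(Rational(-18647, 19676), Rational(6380, 24539))) = Mul(Rational(1, 3), Rational(-332045853, 482829364)) = Rational(-110681951, 482829364) ≈ -0.22924)
Add(q, Function('B')(Function('G')(-5, Function('P')(3)))) = Add(Rational(-110681951, 482829364), 51) = Rational(24513615613, 482829364)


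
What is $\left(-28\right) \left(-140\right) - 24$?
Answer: $3896$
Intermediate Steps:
$\left(-28\right) \left(-140\right) - 24 = 3920 - 24 = 3896$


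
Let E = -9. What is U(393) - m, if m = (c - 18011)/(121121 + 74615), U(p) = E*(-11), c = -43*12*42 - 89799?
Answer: 9753673/97868 ≈ 99.661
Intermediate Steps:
c = -111471 (c = -516*42 - 89799 = -21672 - 89799 = -111471)
U(p) = 99 (U(p) = -9*(-11) = 99)
m = -64741/97868 (m = (-111471 - 18011)/(121121 + 74615) = -129482/195736 = -129482*1/195736 = -64741/97868 ≈ -0.66151)
U(393) - m = 99 - 1*(-64741/97868) = 99 + 64741/97868 = 9753673/97868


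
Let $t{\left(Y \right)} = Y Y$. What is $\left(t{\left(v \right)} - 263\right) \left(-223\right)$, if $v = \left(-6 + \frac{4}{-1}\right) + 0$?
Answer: $36349$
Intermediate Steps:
$v = -10$ ($v = \left(-6 + 4 \left(-1\right)\right) + 0 = \left(-6 - 4\right) + 0 = -10 + 0 = -10$)
$t{\left(Y \right)} = Y^{2}$
$\left(t{\left(v \right)} - 263\right) \left(-223\right) = \left(\left(-10\right)^{2} - 263\right) \left(-223\right) = \left(100 - 263\right) \left(-223\right) = \left(-163\right) \left(-223\right) = 36349$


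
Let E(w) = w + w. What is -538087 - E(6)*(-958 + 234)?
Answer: -529399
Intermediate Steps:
E(w) = 2*w
-538087 - E(6)*(-958 + 234) = -538087 - 2*6*(-958 + 234) = -538087 - 12*(-724) = -538087 - 1*(-8688) = -538087 + 8688 = -529399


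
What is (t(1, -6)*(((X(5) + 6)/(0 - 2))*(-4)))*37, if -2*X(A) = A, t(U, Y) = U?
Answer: 259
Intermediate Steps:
X(A) = -A/2
(t(1, -6)*(((X(5) + 6)/(0 - 2))*(-4)))*37 = (1*(((-½*5 + 6)/(0 - 2))*(-4)))*37 = (1*(((-5/2 + 6)/(-2))*(-4)))*37 = (1*(((7/2)*(-½))*(-4)))*37 = (1*(-7/4*(-4)))*37 = (1*7)*37 = 7*37 = 259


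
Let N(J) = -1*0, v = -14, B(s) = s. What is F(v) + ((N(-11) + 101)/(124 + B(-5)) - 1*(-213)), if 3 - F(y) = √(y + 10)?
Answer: 25805/119 - 2*I ≈ 216.85 - 2.0*I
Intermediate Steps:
N(J) = 0
F(y) = 3 - √(10 + y) (F(y) = 3 - √(y + 10) = 3 - √(10 + y))
F(v) + ((N(-11) + 101)/(124 + B(-5)) - 1*(-213)) = (3 - √(10 - 14)) + ((0 + 101)/(124 - 5) - 1*(-213)) = (3 - √(-4)) + (101/119 + 213) = (3 - 2*I) + (101*(1/119) + 213) = (3 - 2*I) + (101/119 + 213) = (3 - 2*I) + 25448/119 = 25805/119 - 2*I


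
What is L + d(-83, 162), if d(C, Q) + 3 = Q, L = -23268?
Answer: -23109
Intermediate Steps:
d(C, Q) = -3 + Q
L + d(-83, 162) = -23268 + (-3 + 162) = -23268 + 159 = -23109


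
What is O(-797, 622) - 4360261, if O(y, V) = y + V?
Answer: -4360436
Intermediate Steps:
O(y, V) = V + y
O(-797, 622) - 4360261 = (622 - 797) - 4360261 = -175 - 4360261 = -4360436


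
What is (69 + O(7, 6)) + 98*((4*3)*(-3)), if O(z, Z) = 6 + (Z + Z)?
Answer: -3441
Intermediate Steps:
O(z, Z) = 6 + 2*Z
(69 + O(7, 6)) + 98*((4*3)*(-3)) = (69 + (6 + 2*6)) + 98*((4*3)*(-3)) = (69 + (6 + 12)) + 98*(12*(-3)) = (69 + 18) + 98*(-36) = 87 - 3528 = -3441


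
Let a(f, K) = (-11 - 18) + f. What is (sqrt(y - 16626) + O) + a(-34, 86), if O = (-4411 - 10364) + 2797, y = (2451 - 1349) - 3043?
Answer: -12041 + 3*I*sqrt(2063) ≈ -12041.0 + 136.26*I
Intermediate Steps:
y = -1941 (y = 1102 - 3043 = -1941)
a(f, K) = -29 + f
O = -11978 (O = -14775 + 2797 = -11978)
(sqrt(y - 16626) + O) + a(-34, 86) = (sqrt(-1941 - 16626) - 11978) + (-29 - 34) = (sqrt(-18567) - 11978) - 63 = (3*I*sqrt(2063) - 11978) - 63 = (-11978 + 3*I*sqrt(2063)) - 63 = -12041 + 3*I*sqrt(2063)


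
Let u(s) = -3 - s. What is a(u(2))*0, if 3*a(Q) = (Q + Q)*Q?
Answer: 0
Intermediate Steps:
a(Q) = 2*Q**2/3 (a(Q) = ((Q + Q)*Q)/3 = ((2*Q)*Q)/3 = (2*Q**2)/3 = 2*Q**2/3)
a(u(2))*0 = (2*(-3 - 1*2)**2/3)*0 = (2*(-3 - 2)**2/3)*0 = ((2/3)*(-5)**2)*0 = ((2/3)*25)*0 = (50/3)*0 = 0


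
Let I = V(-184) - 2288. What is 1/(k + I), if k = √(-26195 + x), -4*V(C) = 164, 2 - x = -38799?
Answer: -2329/5411635 - √12606/5411635 ≈ -0.00045112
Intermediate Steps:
x = 38801 (x = 2 - 1*(-38799) = 2 + 38799 = 38801)
V(C) = -41 (V(C) = -¼*164 = -41)
I = -2329 (I = -41 - 2288 = -2329)
k = √12606 (k = √(-26195 + 38801) = √12606 ≈ 112.28)
1/(k + I) = 1/(√12606 - 2329) = 1/(-2329 + √12606)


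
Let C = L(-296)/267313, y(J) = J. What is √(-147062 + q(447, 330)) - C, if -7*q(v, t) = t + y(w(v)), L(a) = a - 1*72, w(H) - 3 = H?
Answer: 368/267313 + I*√7211498/7 ≈ 0.0013767 + 383.63*I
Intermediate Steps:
w(H) = 3 + H
L(a) = -72 + a (L(a) = a - 72 = -72 + a)
q(v, t) = -3/7 - t/7 - v/7 (q(v, t) = -(t + (3 + v))/7 = -(3 + t + v)/7 = -3/7 - t/7 - v/7)
C = -368/267313 (C = (-72 - 296)/267313 = -368*1/267313 = -368/267313 ≈ -0.0013767)
√(-147062 + q(447, 330)) - C = √(-147062 + (-3/7 - ⅐*330 - ⅐*447)) - 1*(-368/267313) = √(-147062 + (-3/7 - 330/7 - 447/7)) + 368/267313 = √(-147062 - 780/7) + 368/267313 = √(-1030214/7) + 368/267313 = I*√7211498/7 + 368/267313 = 368/267313 + I*√7211498/7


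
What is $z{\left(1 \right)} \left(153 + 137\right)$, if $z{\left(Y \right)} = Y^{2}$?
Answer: $290$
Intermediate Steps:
$z{\left(1 \right)} \left(153 + 137\right) = 1^{2} \left(153 + 137\right) = 1 \cdot 290 = 290$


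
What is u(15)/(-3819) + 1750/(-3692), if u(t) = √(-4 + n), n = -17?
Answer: -875/1846 - I*√21/3819 ≈ -0.474 - 0.0011999*I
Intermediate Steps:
u(t) = I*√21 (u(t) = √(-4 - 17) = √(-21) = I*√21)
u(15)/(-3819) + 1750/(-3692) = (I*√21)/(-3819) + 1750/(-3692) = (I*√21)*(-1/3819) + 1750*(-1/3692) = -I*√21/3819 - 875/1846 = -875/1846 - I*√21/3819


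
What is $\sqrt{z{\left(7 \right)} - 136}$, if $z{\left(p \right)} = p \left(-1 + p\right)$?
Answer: $i \sqrt{94} \approx 9.6954 i$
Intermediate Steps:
$\sqrt{z{\left(7 \right)} - 136} = \sqrt{7 \left(-1 + 7\right) - 136} = \sqrt{7 \cdot 6 - 136} = \sqrt{42 - 136} = \sqrt{-94} = i \sqrt{94}$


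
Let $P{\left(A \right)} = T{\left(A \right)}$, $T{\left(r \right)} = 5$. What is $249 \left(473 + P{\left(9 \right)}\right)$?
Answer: $119022$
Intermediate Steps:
$P{\left(A \right)} = 5$
$249 \left(473 + P{\left(9 \right)}\right) = 249 \left(473 + 5\right) = 249 \cdot 478 = 119022$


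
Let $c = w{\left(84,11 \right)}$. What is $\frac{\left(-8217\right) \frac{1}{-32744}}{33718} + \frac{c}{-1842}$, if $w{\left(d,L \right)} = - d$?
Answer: $\frac{15459393307}{338947092944} \approx 0.04561$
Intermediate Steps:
$c = -84$ ($c = \left(-1\right) 84 = -84$)
$\frac{\left(-8217\right) \frac{1}{-32744}}{33718} + \frac{c}{-1842} = \frac{\left(-8217\right) \frac{1}{-32744}}{33718} - \frac{84}{-1842} = \left(-8217\right) \left(- \frac{1}{32744}\right) \frac{1}{33718} - - \frac{14}{307} = \frac{8217}{32744} \cdot \frac{1}{33718} + \frac{14}{307} = \frac{8217}{1104062192} + \frac{14}{307} = \frac{15459393307}{338947092944}$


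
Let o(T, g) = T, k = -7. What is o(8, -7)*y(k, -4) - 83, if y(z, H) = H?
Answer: -115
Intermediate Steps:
o(8, -7)*y(k, -4) - 83 = 8*(-4) - 83 = -32 - 83 = -115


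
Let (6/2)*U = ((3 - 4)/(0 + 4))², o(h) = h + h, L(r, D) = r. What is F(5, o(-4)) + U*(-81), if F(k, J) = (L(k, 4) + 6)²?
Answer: 1909/16 ≈ 119.31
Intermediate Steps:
o(h) = 2*h
F(k, J) = (6 + k)² (F(k, J) = (k + 6)² = (6 + k)²)
U = 1/48 (U = ((3 - 4)/(0 + 4))²/3 = (-1/4)²/3 = (-1*¼)²/3 = (-¼)²/3 = (⅓)*(1/16) = 1/48 ≈ 0.020833)
F(5, o(-4)) + U*(-81) = (6 + 5)² + (1/48)*(-81) = 11² - 27/16 = 121 - 27/16 = 1909/16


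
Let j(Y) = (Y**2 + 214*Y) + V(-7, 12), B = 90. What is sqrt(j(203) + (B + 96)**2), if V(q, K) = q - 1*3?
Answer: sqrt(119237) ≈ 345.31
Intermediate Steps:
V(q, K) = -3 + q (V(q, K) = q - 3 = -3 + q)
j(Y) = -10 + Y**2 + 214*Y (j(Y) = (Y**2 + 214*Y) + (-3 - 7) = (Y**2 + 214*Y) - 10 = -10 + Y**2 + 214*Y)
sqrt(j(203) + (B + 96)**2) = sqrt((-10 + 203**2 + 214*203) + (90 + 96)**2) = sqrt((-10 + 41209 + 43442) + 186**2) = sqrt(84641 + 34596) = sqrt(119237)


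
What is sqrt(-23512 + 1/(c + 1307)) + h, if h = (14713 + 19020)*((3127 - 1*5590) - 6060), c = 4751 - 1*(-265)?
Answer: -287506359 + 5*I*sqrt(37600699565)/6323 ≈ -2.8751e+8 + 153.34*I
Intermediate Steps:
c = 5016 (c = 4751 + 265 = 5016)
h = -287506359 (h = 33733*((3127 - 5590) - 6060) = 33733*(-2463 - 6060) = 33733*(-8523) = -287506359)
sqrt(-23512 + 1/(c + 1307)) + h = sqrt(-23512 + 1/(5016 + 1307)) - 287506359 = sqrt(-23512 + 1/6323) - 287506359 = sqrt(-148666375/6323) - 287506359 = 5*I*sqrt(37600699565)/6323 - 287506359 = -287506359 + 5*I*sqrt(37600699565)/6323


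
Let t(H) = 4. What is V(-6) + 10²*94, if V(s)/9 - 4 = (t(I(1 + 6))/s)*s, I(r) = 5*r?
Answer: 9472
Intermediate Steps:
V(s) = 72 (V(s) = 36 + 9*((4/s)*s) = 36 + 9*4 = 36 + 36 = 72)
V(-6) + 10²*94 = 72 + 10²*94 = 72 + 100*94 = 72 + 9400 = 9472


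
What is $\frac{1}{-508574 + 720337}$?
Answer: $\frac{1}{211763} \approx 4.7223 \cdot 10^{-6}$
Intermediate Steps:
$\frac{1}{-508574 + 720337} = \frac{1}{211763}$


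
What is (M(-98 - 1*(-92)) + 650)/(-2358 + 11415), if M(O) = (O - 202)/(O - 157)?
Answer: 35386/492097 ≈ 0.071909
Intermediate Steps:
M(O) = (-202 + O)/(-157 + O)
(M(-98 - 1*(-92)) + 650)/(-2358 + 11415) = ((-202 + (-98 - 1*(-92)))/(-157 + (-98 - 1*(-92))) + 650)/(-2358 + 11415) = ((-202 + (-98 + 92))/(-157 + (-98 + 92)) + 650)/9057 = ((-202 - 6)/(-157 - 6) + 650)*(1/9057) = (-208/(-163) + 650)*(1/9057) = (-1/163*(-208) + 650)*(1/9057) = (208/163 + 650)*(1/9057) = (106158/163)*(1/9057) = 35386/492097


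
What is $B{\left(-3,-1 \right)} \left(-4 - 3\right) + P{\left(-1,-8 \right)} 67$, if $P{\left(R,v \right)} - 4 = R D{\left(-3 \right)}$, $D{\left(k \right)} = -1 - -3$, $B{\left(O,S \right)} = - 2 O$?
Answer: $92$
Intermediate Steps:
$D{\left(k \right)} = 2$ ($D{\left(k \right)} = -1 + 3 = 2$)
$P{\left(R,v \right)} = 4 + 2 R$ ($P{\left(R,v \right)} = 4 + R 2 = 4 + 2 R$)
$B{\left(-3,-1 \right)} \left(-4 - 3\right) + P{\left(-1,-8 \right)} 67 = \left(-2\right) \left(-3\right) \left(-4 - 3\right) + \left(4 + 2 \left(-1\right)\right) 67 = 6 \left(-7\right) + \left(4 - 2\right) 67 = -42 + 2 \cdot 67 = -42 + 134 = 92$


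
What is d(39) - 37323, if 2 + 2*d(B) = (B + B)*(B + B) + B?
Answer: -68525/2 ≈ -34263.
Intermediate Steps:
d(B) = -1 + B/2 + 2*B² (d(B) = -1 + ((B + B)*(B + B) + B)/2 = -1 + ((2*B)*(2*B) + B)/2 = -1 + (4*B² + B)/2 = -1 + (B + 4*B²)/2 = -1 + (B/2 + 2*B²) = -1 + B/2 + 2*B²)
d(39) - 37323 = (-1 + (½)*39 + 2*39²) - 37323 = (-1 + 39/2 + 2*1521) - 37323 = (-1 + 39/2 + 3042) - 37323 = 6121/2 - 37323 = -68525/2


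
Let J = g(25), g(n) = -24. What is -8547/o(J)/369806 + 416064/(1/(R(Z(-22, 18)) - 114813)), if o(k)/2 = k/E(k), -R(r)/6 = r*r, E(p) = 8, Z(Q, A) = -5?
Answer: -35377095765011935/739612 ≈ -4.7832e+10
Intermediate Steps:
R(r) = -6*r**2 (R(r) = -6*r*r = -6*r**2)
J = -24
o(k) = k/4 (o(k) = 2*(k/8) = k/4)
-8547/o(J)/369806 + 416064/(1/(R(Z(-22, 18)) - 114813)) = -8547/((1/4)*(-24))/369806 + 416064/(1/(-6*(-5)**2 - 114813)) = -8547/(-6)*(1/369806) + 416064/(1/(-6*25 - 114813)) = -8547*(-1/6)*(1/369806) + 416064/(1/(-150 - 114813)) = (2849/2)*(1/369806) + 416064/(1/(-114963)) = 2849/739612 + 416064/(-1/114963) = 2849/739612 + 416064*(-114963) = 2849/739612 - 47831965632 = -35377095765011935/739612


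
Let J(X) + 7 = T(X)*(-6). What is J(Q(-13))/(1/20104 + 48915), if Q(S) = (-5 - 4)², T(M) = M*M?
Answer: -791554792/983387161 ≈ -0.80493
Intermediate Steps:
T(M) = M²
Q(S) = 81 (Q(S) = (-9)² = 81)
J(X) = -7 - 6*X² (J(X) = -7 + X²*(-6) = -7 - 6*X²)
J(Q(-13))/(1/20104 + 48915) = (-7 - 6*81²)/(1/20104 + 48915) = (-7 - 6*6561)/(1/20104 + 48915) = (-7 - 39366)/(983387161/20104) = -39373*20104/983387161 = -791554792/983387161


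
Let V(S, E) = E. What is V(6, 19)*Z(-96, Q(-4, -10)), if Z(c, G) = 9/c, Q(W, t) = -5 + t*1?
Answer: -57/32 ≈ -1.7813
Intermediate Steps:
Q(W, t) = -5 + t
V(6, 19)*Z(-96, Q(-4, -10)) = 19*(9/(-96)) = 19*(9*(-1/96)) = 19*(-3/32) = -57/32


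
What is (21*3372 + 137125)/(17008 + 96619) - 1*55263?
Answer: -6279160964/113627 ≈ -55261.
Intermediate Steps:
(21*3372 + 137125)/(17008 + 96619) - 1*55263 = (70812 + 137125)/113627 - 55263 = 207937*(1/113627) - 55263 = 207937/113627 - 55263 = -6279160964/113627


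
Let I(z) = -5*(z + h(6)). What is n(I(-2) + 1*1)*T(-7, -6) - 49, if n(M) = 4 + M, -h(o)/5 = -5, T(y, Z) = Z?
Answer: 611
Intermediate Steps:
h(o) = 25 (h(o) = -5*(-5) = 25)
I(z) = -125 - 5*z (I(z) = -5*(z + 25) = -5*(25 + z) = -125 - 5*z)
n(I(-2) + 1*1)*T(-7, -6) - 49 = (4 + ((-125 - 5*(-2)) + 1*1))*(-6) - 49 = (4 + ((-125 + 10) + 1))*(-6) - 49 = (4 + (-115 + 1))*(-6) - 49 = (4 - 114)*(-6) - 49 = -110*(-6) - 49 = 660 - 49 = 611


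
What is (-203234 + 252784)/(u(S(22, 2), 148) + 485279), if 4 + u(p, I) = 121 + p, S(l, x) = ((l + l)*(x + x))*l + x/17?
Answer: 421175/4158779 ≈ 0.10127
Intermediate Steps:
S(l, x) = x/17 + 4*x*l² (S(l, x) = ((2*l)*(2*x))*l + x/17 = (4*l*x)*l + x/17 = 4*x*l² + x/17 = x/17 + 4*x*l²)
u(p, I) = 117 + p (u(p, I) = -4 + (121 + p) = 117 + p)
(-203234 + 252784)/(u(S(22, 2), 148) + 485279) = (-203234 + 252784)/((117 + (1/17)*2*(1 + 68*22²)) + 485279) = 49550/((117 + (1/17)*2*(1 + 68*484)) + 485279) = 49550/((117 + (1/17)*2*(1 + 32912)) + 485279) = 49550/((117 + (1/17)*2*32913) + 485279) = 49550/((117 + 65826/17) + 485279) = 49550/(67815/17 + 485279) = 49550/(8317558/17) = 49550*(17/8317558) = 421175/4158779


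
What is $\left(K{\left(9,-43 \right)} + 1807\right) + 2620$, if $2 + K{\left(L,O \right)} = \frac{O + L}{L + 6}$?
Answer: $\frac{66341}{15} \approx 4422.7$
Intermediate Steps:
$K{\left(L,O \right)} = -2 + \frac{L + O}{6 + L}$ ($K{\left(L,O \right)} = -2 + \frac{O + L}{L + 6} = -2 + \frac{L + O}{6 + L}$)
$\left(K{\left(9,-43 \right)} + 1807\right) + 2620 = \left(\frac{-12 - 43 - 9}{6 + 9} + 1807\right) + 2620 = \left(\frac{-12 - 43 - 9}{15} + 1807\right) + 2620 = \left(\frac{1}{15} \left(-64\right) + 1807\right) + 2620 = \left(- \frac{64}{15} + 1807\right) + 2620 = \frac{27041}{15} + 2620 = \frac{66341}{15}$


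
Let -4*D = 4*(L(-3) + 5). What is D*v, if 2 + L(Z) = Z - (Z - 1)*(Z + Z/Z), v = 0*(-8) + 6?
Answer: 48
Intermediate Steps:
v = 6 (v = 0 + 6 = 6)
L(Z) = -2 + Z - (1 + Z)*(-1 + Z) (L(Z) = -2 + (Z - (Z - 1)*(Z + Z/Z)) = -2 + (Z - (-1 + Z)*(Z + 1)) = -2 + (Z - (-1 + Z)*(1 + Z)) = -2 + (Z - (1 + Z)*(-1 + Z)) = -2 + Z - (1 + Z)*(-1 + Z))
D = 8 (D = -((-1 - 3 - 1*(-3)**2) + 5) = -((-1 - 3 - 1*9) + 5) = -((-1 - 3 - 9) + 5) = -(-13 + 5) = -(-8) = -1/4*(-32) = 8)
D*v = 8*6 = 48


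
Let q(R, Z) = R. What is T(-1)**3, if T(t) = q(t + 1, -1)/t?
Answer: 0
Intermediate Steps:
T(t) = (1 + t)/t (T(t) = (t + 1)/t = (1 + t)/t)
T(-1)**3 = ((1 - 1)/(-1))**3 = (-1*0)**3 = 0**3 = 0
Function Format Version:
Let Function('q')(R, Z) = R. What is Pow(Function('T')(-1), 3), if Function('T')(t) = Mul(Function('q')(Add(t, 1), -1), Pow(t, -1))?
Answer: 0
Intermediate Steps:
Function('T')(t) = Mul(Pow(t, -1), Add(1, t)) (Function('T')(t) = Mul(Add(t, 1), Pow(t, -1)) = Mul(Add(1, t), Pow(t, -1)) = Mul(Pow(t, -1), Add(1, t)))
Pow(Function('T')(-1), 3) = Pow(Mul(Pow(-1, -1), Add(1, -1)), 3) = Pow(Mul(-1, 0), 3) = Pow(0, 3) = 0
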